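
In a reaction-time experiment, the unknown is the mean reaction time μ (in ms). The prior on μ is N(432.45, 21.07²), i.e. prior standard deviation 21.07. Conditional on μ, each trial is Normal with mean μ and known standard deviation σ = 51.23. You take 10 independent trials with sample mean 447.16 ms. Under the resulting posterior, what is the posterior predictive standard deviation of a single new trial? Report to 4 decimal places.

52.8153

For Normal data with known variance σ², a Normal(μ₀, σ₀²) prior on μ is conjugate. Posterior precision = 1/σ₀² + n/σ²; posterior mean is the precision-weighted average of μ₀ and x̄.
σ₀² = 21.07² = 443.9449, σ² = 51.23² = 2624.5129; σ² + n·σ₀² = 2624.5129 + 10·443.9449 = 7063.9619.
Posterior precision = 1/σ₀² + n/σ² = 1/443.9449 + 10/2624.5129 = (σ² + n·σ₀²)/(σ₀²σ²) = 7063.9619/(443.9449·2624.5129); posterior variance σₙ² = σ₀²σ²/(σ² + n·σ₀²) = 443.9449·2624.5129/7063.9619 = 164.941308.
Predictive variance for one new observation = σₙ² + σ² = 443.9449·2624.5129/7063.9619 + 2624.5129 = σ²·(σ₀² + 7063.9619)/7063.9619 = 2624.5129·7507.9068/7063.9619 = 2789.454208; SD = √(2624.5129·7507.9068/7063.9619) = 52.8153.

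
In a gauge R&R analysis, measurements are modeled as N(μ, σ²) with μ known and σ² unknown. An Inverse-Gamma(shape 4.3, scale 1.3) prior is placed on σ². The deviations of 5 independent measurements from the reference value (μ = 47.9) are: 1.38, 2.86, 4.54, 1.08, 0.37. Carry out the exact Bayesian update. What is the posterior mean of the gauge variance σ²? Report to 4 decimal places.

2.9827

With known mean μ and an Inverse-Gamma(α, β) prior on σ², the Normal likelihood is conjugate: posterior is Inv-Gamma(α + n/2, β + Σ(xᵢ−μ)²/2).
Σ(xᵢ−μ)² = (1.38)² + (2.86)² + (4.54)² + (1.08)² + (0.37)² = 31.9989.
Posterior: Inv-Gamma(4.3 + 5/2, 1.3 + 31.9989/2) = Inv-Gamma(6.80, 17.29945).
E[σ²|data] = β/(α−1) = 17.29945/5.80 = 2.9827.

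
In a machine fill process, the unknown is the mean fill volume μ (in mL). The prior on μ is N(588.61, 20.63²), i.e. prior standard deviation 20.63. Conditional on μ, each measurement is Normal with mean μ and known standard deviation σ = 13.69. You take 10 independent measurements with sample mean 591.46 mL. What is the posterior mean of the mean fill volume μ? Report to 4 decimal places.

For Normal data with known variance σ², a Normal(μ₀, σ₀²) prior on μ is conjugate. Posterior precision = 1/σ₀² + n/σ²; posterior mean is the precision-weighted average of μ₀ and x̄.
n·x̄ = 10·591.46 = 5914.6.
σ₀² = 20.63² = 425.5969, σ² = 13.69² = 187.4161; σ² + n·σ₀² = 187.4161 + 10·425.5969 = 4443.3851.
Posterior mean = (μ₀/σ₀² + n·x̄/σ²)/(1/σ₀² + n/σ²) = (σ²·μ₀ + σ₀²·n·x̄)/(σ² + n·σ₀²) = (187.4161·588.61 + 425.5969·5914.6)/4443.3851 = 2627550.415361/4443.3851 = 591.3398.

591.3398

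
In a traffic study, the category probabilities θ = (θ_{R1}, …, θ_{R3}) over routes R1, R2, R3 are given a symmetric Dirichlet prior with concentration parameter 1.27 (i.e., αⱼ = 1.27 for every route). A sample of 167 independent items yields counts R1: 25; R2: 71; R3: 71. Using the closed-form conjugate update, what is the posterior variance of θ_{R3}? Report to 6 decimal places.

The Dirichlet prior is conjugate to the Multinomial likelihood: each posterior αⱼ = prior αⱼ + observed count nⱼ.
Posterior concentration: (26.27, 72.27, 72.27), total = 170.81.
Var[θ_j] = α_j(Σα−α_j)/((Σα)²(Σα+1)) = 72.27·98.54/(170.81²·171.81) = 0.001421.

0.001421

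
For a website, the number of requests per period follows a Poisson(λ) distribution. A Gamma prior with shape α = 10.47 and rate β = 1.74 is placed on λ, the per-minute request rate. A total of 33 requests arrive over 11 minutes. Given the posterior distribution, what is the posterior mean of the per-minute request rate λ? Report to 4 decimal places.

With a Gamma(shape α, rate β) prior, the Poisson likelihood is conjugate: the posterior is Gamma(α + ΣXᵢ, β + n).
Posterior: Gamma(α+S, β+n) = Gamma(10.47+33, 1.74+11) = Gamma(43.47, 12.74).
Posterior mean = α/β = 43.47/12.74 = 3.4121.

3.4121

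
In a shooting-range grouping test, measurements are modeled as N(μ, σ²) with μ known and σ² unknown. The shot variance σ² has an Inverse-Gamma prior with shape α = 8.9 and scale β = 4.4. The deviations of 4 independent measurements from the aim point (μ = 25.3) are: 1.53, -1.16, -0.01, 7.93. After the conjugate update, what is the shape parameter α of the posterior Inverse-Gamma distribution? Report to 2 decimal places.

With known mean μ and an Inverse-Gamma(α, β) prior on σ², the Normal likelihood is conjugate: posterior is Inv-Gamma(α + n/2, β + Σ(xᵢ−μ)²/2).
Σ(xᵢ−μ)² = (1.53)² + (-1.16)² + (-0.01)² + (7.93)² = 66.5715.
Posterior: Inv-Gamma(8.9 + 4/2, 4.4 + 66.5715/2) = Inv-Gamma(10.90, 37.68575).
Posterior α = 10.90.

10.90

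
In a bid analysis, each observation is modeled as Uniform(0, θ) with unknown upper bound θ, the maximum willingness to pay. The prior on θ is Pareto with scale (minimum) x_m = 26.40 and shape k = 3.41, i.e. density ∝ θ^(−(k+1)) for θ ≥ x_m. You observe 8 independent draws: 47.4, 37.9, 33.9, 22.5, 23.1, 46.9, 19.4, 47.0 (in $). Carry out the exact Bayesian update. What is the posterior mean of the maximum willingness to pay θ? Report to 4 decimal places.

51.9533

A Pareto(scale x_m, shape k) prior on the upper bound θ of Uniform(0, θ) is conjugate: posterior is Pareto(max(x_m, max xᵢ), k + n).
Sample maximum = 47.4; prior scale x_m = 26.40 → posterior scale = max = 47.40.
Posterior shape = 3.41 + 8 = 11.41.
E[θ|data] = k·x_m/(k−1) = 11.41·47.40/10.41 = 51.9533.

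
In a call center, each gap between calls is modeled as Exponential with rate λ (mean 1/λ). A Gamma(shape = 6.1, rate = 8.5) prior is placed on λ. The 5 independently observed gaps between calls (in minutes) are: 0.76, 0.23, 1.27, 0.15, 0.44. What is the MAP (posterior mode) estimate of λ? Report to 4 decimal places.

0.8899

With a Gamma(shape α, rate β) prior on the exponential rate λ, the posterior after n observations with total T = Σxᵢ is Gamma(α+n, β+T).
Sum of observations T = 2.85 minutes; n = 5.
Posterior: Gamma(6.1+5, 8.5+2.85) = Gamma(11.1, 11.35).
Mode = (α−1)/β = 0.8899.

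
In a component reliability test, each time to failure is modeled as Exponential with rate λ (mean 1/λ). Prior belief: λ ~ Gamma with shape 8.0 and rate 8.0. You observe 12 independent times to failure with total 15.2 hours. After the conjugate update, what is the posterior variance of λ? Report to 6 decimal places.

0.037158

With a Gamma(shape α, rate β) prior on the exponential rate λ, the posterior after n observations with total T = Σxᵢ is Gamma(α+n, β+T).
Posterior: Gamma(8.0+12, 8.0+15.2) = Gamma(20.0, 23.2).
Var = α/β² = 0.037158.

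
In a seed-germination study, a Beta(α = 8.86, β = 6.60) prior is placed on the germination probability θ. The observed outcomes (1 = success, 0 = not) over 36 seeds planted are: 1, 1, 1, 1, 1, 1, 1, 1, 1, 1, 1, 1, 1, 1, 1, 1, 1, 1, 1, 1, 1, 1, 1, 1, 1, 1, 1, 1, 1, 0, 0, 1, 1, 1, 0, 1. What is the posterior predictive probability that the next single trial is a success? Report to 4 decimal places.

0.8134

The Beta prior is conjugate to a Binomial/Bernoulli likelihood; the update adds successes to α and failures to β.
Posterior: Beta(α+k, β+n−k) = Beta(8.86+33, 6.60+3) = Beta(41.86, 9.60).
For a single future Bernoulli trial, P(success | data) = α/(α+β) = 0.8134.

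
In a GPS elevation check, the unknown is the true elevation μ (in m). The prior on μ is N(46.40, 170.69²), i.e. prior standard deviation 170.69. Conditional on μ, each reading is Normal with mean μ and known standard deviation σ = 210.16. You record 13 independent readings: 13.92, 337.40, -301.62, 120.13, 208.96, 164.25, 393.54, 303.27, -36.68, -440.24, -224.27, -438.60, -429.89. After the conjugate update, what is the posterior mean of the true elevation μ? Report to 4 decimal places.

For Normal data with known variance σ², a Normal(μ₀, σ₀²) prior on μ is conjugate. Posterior precision = 1/σ₀² + n/σ²; posterior mean is the precision-weighted average of μ₀ and x̄.
Σxᵢ = 13.92 + 337.40 + (-301.62) + 120.13 + 208.96 + 164.25 + 393.54 + 303.27 + (-36.68) + (-440.24) + (-224.27) + (-438.60) + (-429.89) = -329.83, so n·x̄ = -329.83.
σ₀² = 170.69² = 29135.0761, σ² = 210.16² = 44167.2256; σ² + n·σ₀² = 44167.2256 + 13·29135.0761 = 422923.2149.
Posterior mean = (μ₀/σ₀² + n·x̄/σ²)/(1/σ₀² + n/σ²) = (σ²·μ₀ + σ₀²·n·x̄)/(σ² + n·σ₀²) = (44167.2256·46.40 + 29135.0761·(-329.83))/422923.2149 = -7560262.882223/422923.2149 = -17.8762.

-17.8762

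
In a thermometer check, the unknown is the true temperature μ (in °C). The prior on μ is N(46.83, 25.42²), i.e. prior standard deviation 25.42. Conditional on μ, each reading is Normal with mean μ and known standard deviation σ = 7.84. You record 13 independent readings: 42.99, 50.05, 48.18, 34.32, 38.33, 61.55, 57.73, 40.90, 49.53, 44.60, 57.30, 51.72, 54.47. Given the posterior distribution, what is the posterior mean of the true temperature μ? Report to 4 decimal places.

For Normal data with known variance σ², a Normal(μ₀, σ₀²) prior on μ is conjugate. Posterior precision = 1/σ₀² + n/σ²; posterior mean is the precision-weighted average of μ₀ and x̄.
Σxᵢ = 42.99 + 50.05 + 48.18 + 34.32 + 38.33 + 61.55 + 57.73 + 40.90 + 49.53 + 44.60 + 57.30 + 51.72 + 54.47 = 631.67, so n·x̄ = 631.67.
σ₀² = 25.42² = 646.1764, σ² = 7.84² = 61.4656; σ² + n·σ₀² = 61.4656 + 13·646.1764 = 8461.7588.
Posterior mean = (μ₀/σ₀² + n·x̄/σ²)/(1/σ₀² + n/σ²) = (σ²·μ₀ + σ₀²·n·x̄)/(σ² + n·σ₀²) = (61.4656·46.83 + 646.1764·631.67)/8461.7588 = 411048.680636/8461.7588 = 48.5772.

48.5772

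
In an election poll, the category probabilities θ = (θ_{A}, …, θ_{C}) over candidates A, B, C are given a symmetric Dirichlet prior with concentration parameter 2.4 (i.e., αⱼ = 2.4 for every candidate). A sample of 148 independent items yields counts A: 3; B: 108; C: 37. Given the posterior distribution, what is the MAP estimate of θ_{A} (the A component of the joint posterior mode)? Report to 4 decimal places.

0.0289

The Dirichlet prior is conjugate to the Multinomial likelihood: each posterior αⱼ = prior αⱼ + observed count nⱼ.
Posterior concentration: (5.4, 110.4, 39.4), total = 155.2.
Joint mode component: (α_{A}−1)/(Σα−K) = 4.4/152.2 = 0.0289.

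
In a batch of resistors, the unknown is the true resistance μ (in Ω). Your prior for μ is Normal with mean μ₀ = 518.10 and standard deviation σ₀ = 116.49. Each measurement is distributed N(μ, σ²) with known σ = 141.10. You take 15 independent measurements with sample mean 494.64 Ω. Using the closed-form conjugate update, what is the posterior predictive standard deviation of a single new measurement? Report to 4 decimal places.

145.3211

For Normal data with known variance σ², a Normal(μ₀, σ₀²) prior on μ is conjugate. Posterior precision = 1/σ₀² + n/σ²; posterior mean is the precision-weighted average of μ₀ and x̄.
σ₀² = 116.49² = 13569.9201, σ² = 141.10² = 19909.21; σ² + n·σ₀² = 19909.21 + 15·13569.9201 = 223458.0115.
Posterior precision = 1/σ₀² + n/σ² = 1/13569.9201 + 15/19909.21 = (σ² + n·σ₀²)/(σ₀²σ²) = 223458.0115/(13569.9201·19909.21); posterior variance σₙ² = σ₀²σ²/(σ² + n·σ₀²) = 13569.9201·19909.21/223458.0115 = 1209.025298.
Predictive variance for one new observation = σₙ² + σ² = 13569.9201·19909.21/223458.0115 + 19909.21 = σ²·(σ₀² + 223458.0115)/223458.0115 = 19909.21·237027.9316/223458.0115 = 21118.235298; SD = √(19909.21·237027.9316/223458.0115) = 145.3211.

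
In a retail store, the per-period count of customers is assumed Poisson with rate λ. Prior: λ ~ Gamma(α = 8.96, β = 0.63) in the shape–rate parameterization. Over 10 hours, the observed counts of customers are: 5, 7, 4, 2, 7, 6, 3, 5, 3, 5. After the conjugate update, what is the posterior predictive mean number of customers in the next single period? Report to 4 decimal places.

With a Gamma(shape α, rate β) prior, the Poisson likelihood is conjugate: the posterior is Gamma(α + ΣXᵢ, β + n).
Sum of counts S = 47 over n = 10 hours.
Posterior: Gamma(α+S, β+n) = Gamma(8.96+47, 0.63+10) = Gamma(55.96, 10.63).
The predictive distribution for one future period is NegBinom with mean α/β = 5.2643.

5.2643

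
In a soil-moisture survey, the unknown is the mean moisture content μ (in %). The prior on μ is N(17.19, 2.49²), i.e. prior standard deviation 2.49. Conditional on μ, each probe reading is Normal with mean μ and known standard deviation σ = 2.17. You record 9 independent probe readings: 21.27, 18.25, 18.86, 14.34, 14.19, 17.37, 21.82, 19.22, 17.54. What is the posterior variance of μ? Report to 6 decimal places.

For Normal data with known variance σ², a Normal(μ₀, σ₀²) prior on μ is conjugate. Posterior precision = 1/σ₀² + n/σ²; posterior mean is the precision-weighted average of μ₀ and x̄.
σ₀² = 2.49² = 6.2001, σ² = 2.17² = 4.7089; σ² + n·σ₀² = 4.7089 + 9·6.2001 = 60.5098.
Posterior precision = 1/σ₀² + n/σ² = 1/6.2001 + 9/4.7089 = (σ² + n·σ₀²)/(σ₀²σ²) = 60.5098/(6.2001·4.7089); posterior variance σₙ² = σ₀²σ²/(σ² + n·σ₀²) = 6.2001·4.7089/60.5098 = 0.482495.

0.482495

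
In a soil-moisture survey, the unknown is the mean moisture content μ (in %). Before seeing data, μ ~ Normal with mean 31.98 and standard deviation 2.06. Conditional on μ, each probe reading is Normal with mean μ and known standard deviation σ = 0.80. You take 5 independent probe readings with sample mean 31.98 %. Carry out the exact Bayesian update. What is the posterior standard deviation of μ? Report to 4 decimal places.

0.3525

For Normal data with known variance σ², a Normal(μ₀, σ₀²) prior on μ is conjugate. Posterior precision = 1/σ₀² + n/σ²; posterior mean is the precision-weighted average of μ₀ and x̄.
σ₀² = 2.06² = 4.2436, σ² = 0.80² = 0.64; σ² + n·σ₀² = 0.64 + 5·4.2436 = 21.858.
Posterior precision = 1/σ₀² + n/σ² = 1/4.2436 + 5/0.64 = (σ² + n·σ₀²)/(σ₀²σ²) = 21.858/(4.2436·0.64); posterior variance σₙ² = σ₀²σ²/(σ² + n·σ₀²) = 4.2436·0.64/21.858 = 0.124252.
Posterior SD = √σₙ² = √(4.2436·0.64/21.858) = 0.3525.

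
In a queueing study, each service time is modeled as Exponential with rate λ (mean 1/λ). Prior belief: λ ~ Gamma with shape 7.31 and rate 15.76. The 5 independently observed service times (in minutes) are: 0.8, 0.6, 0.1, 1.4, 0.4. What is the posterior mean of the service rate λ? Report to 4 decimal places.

With a Gamma(shape α, rate β) prior on the exponential rate λ, the posterior after n observations with total T = Σxᵢ is Gamma(α+n, β+T).
Sum of observations T = 3.3 minutes; n = 5.
Posterior: Gamma(7.31+5, 15.76+3.3) = Gamma(12.31, 19.06).
Posterior mean of λ = α/β = 12.31/19.06 = 0.6459.

0.6459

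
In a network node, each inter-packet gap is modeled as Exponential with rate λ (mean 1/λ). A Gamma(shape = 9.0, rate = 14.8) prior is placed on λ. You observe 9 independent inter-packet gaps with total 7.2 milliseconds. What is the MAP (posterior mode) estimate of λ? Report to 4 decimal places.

0.7727

With a Gamma(shape α, rate β) prior on the exponential rate λ, the posterior after n observations with total T = Σxᵢ is Gamma(α+n, β+T).
Posterior: Gamma(9.0+9, 14.8+7.2) = Gamma(18.0, 22.0).
Mode = (α−1)/β = 0.7727.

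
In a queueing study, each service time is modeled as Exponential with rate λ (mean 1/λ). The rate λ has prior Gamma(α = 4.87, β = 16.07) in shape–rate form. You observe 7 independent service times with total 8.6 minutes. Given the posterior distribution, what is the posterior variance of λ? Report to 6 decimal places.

With a Gamma(shape α, rate β) prior on the exponential rate λ, the posterior after n observations with total T = Σxᵢ is Gamma(α+n, β+T).
Posterior: Gamma(4.87+7, 16.07+8.6) = Gamma(11.87, 24.67).
Var = α/β² = 0.019503.

0.019503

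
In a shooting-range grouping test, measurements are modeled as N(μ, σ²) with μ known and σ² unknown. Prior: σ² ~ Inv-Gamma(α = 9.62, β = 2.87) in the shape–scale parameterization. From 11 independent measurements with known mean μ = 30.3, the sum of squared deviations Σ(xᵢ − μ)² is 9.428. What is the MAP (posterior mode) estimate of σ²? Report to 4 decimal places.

0.4705

With known mean μ and an Inverse-Gamma(α, β) prior on σ², the Normal likelihood is conjugate: posterior is Inv-Gamma(α + n/2, β + Σ(xᵢ−μ)²/2).
Posterior: Inv-Gamma(9.62 + 11/2, 2.87 + 9.428/2) = Inv-Gamma(15.12, 7.5840).
Mode = β/(α+1) = 7.5840/16.12 = 0.4705.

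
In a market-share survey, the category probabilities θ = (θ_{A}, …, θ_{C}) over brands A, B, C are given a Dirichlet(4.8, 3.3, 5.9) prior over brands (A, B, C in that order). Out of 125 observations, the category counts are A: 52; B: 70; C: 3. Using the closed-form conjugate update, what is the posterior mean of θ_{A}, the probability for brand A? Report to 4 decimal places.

0.4086

The Dirichlet prior is conjugate to the Multinomial likelihood: each posterior αⱼ = prior αⱼ + observed count nⱼ.
Posterior concentration: (56.8, 73.3, 8.9), total = 139.0.
E[θ_{A}|data] = α_{A}/Σα = 56.8/139.0 = 0.4086.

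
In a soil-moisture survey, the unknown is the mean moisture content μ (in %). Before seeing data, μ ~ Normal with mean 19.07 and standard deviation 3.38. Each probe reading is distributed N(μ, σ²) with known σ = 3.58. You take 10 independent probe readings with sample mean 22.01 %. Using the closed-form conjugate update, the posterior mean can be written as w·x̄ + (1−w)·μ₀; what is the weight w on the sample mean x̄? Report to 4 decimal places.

0.8991

For Normal data with known variance σ², a Normal(μ₀, σ₀²) prior on μ is conjugate. Posterior precision = 1/σ₀² + n/σ²; posterior mean is the precision-weighted average of μ₀ and x̄.
σ₀² = 3.38² = 11.4244, σ² = 3.58² = 12.8164. Prior precision 1/σ₀² = 1/11.4244; data precision n/σ² = 10/12.8164.
w = (n/σ²)/(1/σ₀² + n/σ²) = n·σ₀²/(σ² + n·σ₀²) = 10·11.4244/(12.8164 + 10·11.4244) = 114.244/127.0604 = 0.8991.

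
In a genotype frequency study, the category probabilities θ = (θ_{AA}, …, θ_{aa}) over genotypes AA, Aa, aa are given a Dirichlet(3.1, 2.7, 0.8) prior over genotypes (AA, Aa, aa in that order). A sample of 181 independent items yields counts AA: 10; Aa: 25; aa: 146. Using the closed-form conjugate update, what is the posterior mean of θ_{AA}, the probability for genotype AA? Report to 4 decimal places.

The Dirichlet prior is conjugate to the Multinomial likelihood: each posterior αⱼ = prior αⱼ + observed count nⱼ.
Posterior concentration: (13.1, 27.7, 146.8), total = 187.6.
E[θ_{AA}|data] = α_{AA}/Σα = 13.1/187.6 = 0.0698.

0.0698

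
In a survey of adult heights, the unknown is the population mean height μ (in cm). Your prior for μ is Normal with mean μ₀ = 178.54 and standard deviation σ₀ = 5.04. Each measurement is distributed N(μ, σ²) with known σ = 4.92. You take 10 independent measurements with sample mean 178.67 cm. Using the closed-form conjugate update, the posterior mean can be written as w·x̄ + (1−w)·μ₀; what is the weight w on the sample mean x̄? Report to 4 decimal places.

For Normal data with known variance σ², a Normal(μ₀, σ₀²) prior on μ is conjugate. Posterior precision = 1/σ₀² + n/σ²; posterior mean is the precision-weighted average of μ₀ and x̄.
σ₀² = 5.04² = 25.4016, σ² = 4.92² = 24.2064. Prior precision 1/σ₀² = 1/25.4016; data precision n/σ² = 10/24.2064.
w = (n/σ²)/(1/σ₀² + n/σ²) = n·σ₀²/(σ² + n·σ₀²) = 10·25.4016/(24.2064 + 10·25.4016) = 254.016/278.2224 = 0.9130.

0.9130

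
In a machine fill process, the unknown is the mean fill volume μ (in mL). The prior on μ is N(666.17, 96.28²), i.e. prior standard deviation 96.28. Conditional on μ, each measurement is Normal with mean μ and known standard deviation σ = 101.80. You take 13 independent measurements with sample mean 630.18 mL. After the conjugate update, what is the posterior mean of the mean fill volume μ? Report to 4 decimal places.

633.0299

For Normal data with known variance σ², a Normal(μ₀, σ₀²) prior on μ is conjugate. Posterior precision = 1/σ₀² + n/σ²; posterior mean is the precision-weighted average of μ₀ and x̄.
n·x̄ = 13·630.18 = 8192.34.
σ₀² = 96.28² = 9269.8384, σ² = 101.80² = 10363.24; σ² + n·σ₀² = 10363.24 + 13·9269.8384 = 130871.1392.
Posterior mean = (μ₀/σ₀² + n·x̄/σ²)/(1/σ₀² + n/σ²) = (σ²·μ₀ + σ₀²·n·x̄)/(σ² + n·σ₀²) = (10363.24·666.17 + 9269.8384·8192.34)/130871.1392 = 82845347.508656/130871.1392 = 633.0299.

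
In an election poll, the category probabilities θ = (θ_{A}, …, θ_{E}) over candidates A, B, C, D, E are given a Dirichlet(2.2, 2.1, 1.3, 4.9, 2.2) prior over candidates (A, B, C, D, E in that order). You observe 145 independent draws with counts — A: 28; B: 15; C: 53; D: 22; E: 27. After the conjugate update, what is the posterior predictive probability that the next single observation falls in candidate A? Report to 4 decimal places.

The Dirichlet prior is conjugate to the Multinomial likelihood: each posterior αⱼ = prior αⱼ + observed count nⱼ.
Posterior concentration: (30.2, 17.1, 54.3, 26.9, 29.2), total = 157.7.
P(next = A | data) = α_{A}/Σα = 0.1915.

0.1915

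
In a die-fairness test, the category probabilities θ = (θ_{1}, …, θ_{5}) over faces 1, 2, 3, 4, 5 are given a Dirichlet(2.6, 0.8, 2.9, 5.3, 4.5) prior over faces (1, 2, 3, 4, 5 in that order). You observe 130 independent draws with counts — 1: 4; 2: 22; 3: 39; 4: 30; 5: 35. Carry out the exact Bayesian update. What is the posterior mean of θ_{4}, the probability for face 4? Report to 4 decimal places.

0.2416

The Dirichlet prior is conjugate to the Multinomial likelihood: each posterior αⱼ = prior αⱼ + observed count nⱼ.
Posterior concentration: (6.6, 22.8, 41.9, 35.3, 39.5), total = 146.1.
E[θ_{4}|data] = α_{4}/Σα = 35.3/146.1 = 0.2416.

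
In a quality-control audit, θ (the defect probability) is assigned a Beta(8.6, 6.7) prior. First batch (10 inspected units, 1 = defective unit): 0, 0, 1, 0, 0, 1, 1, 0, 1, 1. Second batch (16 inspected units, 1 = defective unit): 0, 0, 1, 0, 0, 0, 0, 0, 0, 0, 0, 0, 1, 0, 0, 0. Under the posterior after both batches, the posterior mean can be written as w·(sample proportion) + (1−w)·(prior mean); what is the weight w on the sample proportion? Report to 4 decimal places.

0.6295

The Beta prior is conjugate to a Binomial/Bernoulli likelihood; the update adds successes to α and failures to β.
Total number of inspected units: n = 10 + 16 = 26.
Posterior mean = (α₀+k)/(α₀+β₀+n) = [n/(α₀+β₀+n)]·(k/n) + [(α₀+β₀)/(α₀+β₀+n)]·α₀/(α₀+β₀), so only n and the prior enter the weight.
The weight on the data is w = n/(α₀+β₀+n) = 26/(8.6+6.7+26) = 26/41.3 = 0.6295.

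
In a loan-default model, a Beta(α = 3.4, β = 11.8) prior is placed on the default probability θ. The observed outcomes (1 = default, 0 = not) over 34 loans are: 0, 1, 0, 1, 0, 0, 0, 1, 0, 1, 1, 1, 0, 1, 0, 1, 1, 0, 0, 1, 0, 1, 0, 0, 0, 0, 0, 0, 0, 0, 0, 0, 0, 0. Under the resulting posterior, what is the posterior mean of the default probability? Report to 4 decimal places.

0.2927

The Beta prior is conjugate to a Binomial/Bernoulli likelihood; the update adds successes to α and failures to β.
Posterior: Beta(α+k, β+n−k) = Beta(3.4+11, 11.8+23) = Beta(14.4, 34.8).
Posterior mean = α/(α+β) = 14.4/49.2 = 0.2927.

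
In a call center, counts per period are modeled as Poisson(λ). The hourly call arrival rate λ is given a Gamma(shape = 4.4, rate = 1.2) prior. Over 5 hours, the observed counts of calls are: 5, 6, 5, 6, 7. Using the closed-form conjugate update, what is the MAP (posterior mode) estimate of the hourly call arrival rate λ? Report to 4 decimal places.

5.2258

With a Gamma(shape α, rate β) prior, the Poisson likelihood is conjugate: the posterior is Gamma(α + ΣXᵢ, β + n).
Sum of counts S = 29 over n = 5 hours.
Posterior: Gamma(α+S, β+n) = Gamma(4.4+29, 1.2+5) = Gamma(33.4, 6.2).
Mode of Gamma(α,β) for α≥1 is (α−1)/β = 32.4/6.2 = 5.2258.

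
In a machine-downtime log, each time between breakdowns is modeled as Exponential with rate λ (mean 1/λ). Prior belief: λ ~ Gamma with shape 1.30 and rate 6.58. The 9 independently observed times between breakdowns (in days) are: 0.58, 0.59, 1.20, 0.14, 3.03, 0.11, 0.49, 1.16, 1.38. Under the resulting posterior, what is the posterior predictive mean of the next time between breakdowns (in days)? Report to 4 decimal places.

1.6409

With a Gamma(shape α, rate β) prior on the exponential rate λ, the posterior after n observations with total T = Σxᵢ is Gamma(α+n, β+T).
Sum of observations T = 8.68 days; n = 9.
Posterior: Gamma(1.30+9, 6.58+8.68) = Gamma(10.30, 15.26).
The predictive distribution for the next observation is Lomax; its mean is β/(α−1) = 15.26/9.30 = 1.6409.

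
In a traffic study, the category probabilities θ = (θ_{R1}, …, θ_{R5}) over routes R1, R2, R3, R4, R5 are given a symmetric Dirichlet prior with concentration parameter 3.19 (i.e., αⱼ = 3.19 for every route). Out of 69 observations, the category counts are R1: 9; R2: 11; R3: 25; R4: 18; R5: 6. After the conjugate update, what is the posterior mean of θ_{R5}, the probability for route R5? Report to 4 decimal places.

The Dirichlet prior is conjugate to the Multinomial likelihood: each posterior αⱼ = prior αⱼ + observed count nⱼ.
Posterior concentration: (12.19, 14.19, 28.19, 21.19, 9.19), total = 84.95.
E[θ_{R5}|data] = α_{R5}/Σα = 9.19/84.95 = 0.1082.

0.1082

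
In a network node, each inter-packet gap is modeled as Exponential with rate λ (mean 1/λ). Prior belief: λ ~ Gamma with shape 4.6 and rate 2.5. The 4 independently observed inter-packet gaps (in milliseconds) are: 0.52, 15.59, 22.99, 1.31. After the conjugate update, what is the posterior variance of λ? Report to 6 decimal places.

0.004671

With a Gamma(shape α, rate β) prior on the exponential rate λ, the posterior after n observations with total T = Σxᵢ is Gamma(α+n, β+T).
Sum of observations T = 40.41 milliseconds; n = 4.
Posterior: Gamma(4.6+4, 2.5+40.41) = Gamma(8.6, 42.91).
Var = α/β² = 0.004671.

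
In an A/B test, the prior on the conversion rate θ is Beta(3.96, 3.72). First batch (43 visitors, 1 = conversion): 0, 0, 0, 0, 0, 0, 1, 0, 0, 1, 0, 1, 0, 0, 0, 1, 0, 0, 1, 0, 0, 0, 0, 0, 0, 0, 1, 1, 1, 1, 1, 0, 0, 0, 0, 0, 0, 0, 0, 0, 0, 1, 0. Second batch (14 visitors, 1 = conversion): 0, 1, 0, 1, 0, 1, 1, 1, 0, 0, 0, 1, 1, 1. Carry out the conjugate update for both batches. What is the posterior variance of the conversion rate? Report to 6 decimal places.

The Beta prior is conjugate to a Binomial/Bernoulli likelihood; the update adds successes to α and failures to β.
After batch 1: Beta(3.96+11, 3.72+32) = Beta(14.96, 35.72).
After batch 2: Beta(14.96+8, 35.72+6) = Beta(22.96, 41.72).
Var = αβ/((α+β)²(α+β+1)) = 22.96·41.72/(64.68²·65.68) = 0.003486.

0.003486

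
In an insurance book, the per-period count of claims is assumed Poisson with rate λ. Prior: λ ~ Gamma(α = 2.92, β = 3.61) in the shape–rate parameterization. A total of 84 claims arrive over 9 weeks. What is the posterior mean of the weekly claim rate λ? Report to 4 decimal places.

With a Gamma(shape α, rate β) prior, the Poisson likelihood is conjugate: the posterior is Gamma(α + ΣXᵢ, β + n).
Posterior: Gamma(α+S, β+n) = Gamma(2.92+84, 3.61+9) = Gamma(86.92, 12.61).
Posterior mean = α/β = 86.92/12.61 = 6.8929.

6.8929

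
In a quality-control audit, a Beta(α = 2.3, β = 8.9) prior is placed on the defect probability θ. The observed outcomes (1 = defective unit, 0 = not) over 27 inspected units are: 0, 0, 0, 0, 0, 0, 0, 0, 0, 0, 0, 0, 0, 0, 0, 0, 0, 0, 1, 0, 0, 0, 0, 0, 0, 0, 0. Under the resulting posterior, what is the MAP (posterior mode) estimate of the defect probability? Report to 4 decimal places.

0.0635

The Beta prior is conjugate to a Binomial/Bernoulli likelihood; the update adds successes to α and failures to β.
Posterior: Beta(α+k, β+n−k) = Beta(2.3+1, 8.9+26) = Beta(3.3, 34.9).
Mode of Beta(a,b) for a,b>1 is (a−1)/(a+b−2) = 2.3/36.2 = 0.0635.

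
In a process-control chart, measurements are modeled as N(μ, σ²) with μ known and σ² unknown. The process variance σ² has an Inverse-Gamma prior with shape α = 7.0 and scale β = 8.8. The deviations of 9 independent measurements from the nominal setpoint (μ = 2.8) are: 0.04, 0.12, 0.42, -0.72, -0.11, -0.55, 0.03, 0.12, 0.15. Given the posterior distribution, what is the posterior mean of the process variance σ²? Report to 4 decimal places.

0.8887

With known mean μ and an Inverse-Gamma(α, β) prior on σ², the Normal likelihood is conjugate: posterior is Inv-Gamma(α + n/2, β + Σ(xᵢ−μ)²/2).
Σ(xᵢ−μ)² = (0.04)² + (0.12)² + (0.42)² + (-0.72)² + (-0.11)² + (-0.55)² + (0.03)² + (0.12)² + (0.15)² = 1.0632.
Posterior: Inv-Gamma(7.0 + 9/2, 8.8 + 1.0632/2) = Inv-Gamma(11.50, 9.33160).
E[σ²|data] = β/(α−1) = 9.33160/10.50 = 0.8887.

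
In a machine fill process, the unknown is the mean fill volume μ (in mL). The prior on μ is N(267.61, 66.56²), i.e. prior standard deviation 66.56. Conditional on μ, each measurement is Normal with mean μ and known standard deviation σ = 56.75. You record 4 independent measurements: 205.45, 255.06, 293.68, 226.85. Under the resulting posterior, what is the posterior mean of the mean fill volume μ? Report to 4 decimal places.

248.6972

For Normal data with known variance σ², a Normal(μ₀, σ₀²) prior on μ is conjugate. Posterior precision = 1/σ₀² + n/σ²; posterior mean is the precision-weighted average of μ₀ and x̄.
Σxᵢ = 205.45 + 255.06 + 293.68 + 226.85 = 981.04, so n·x̄ = 981.04.
σ₀² = 66.56² = 4430.2336, σ² = 56.75² = 3220.5625; σ² + n·σ₀² = 3220.5625 + 4·4430.2336 = 20941.4969.
Posterior mean = (μ₀/σ₀² + n·x̄/σ²)/(1/σ₀² + n/σ²) = (σ²·μ₀ + σ₀²·n·x̄)/(σ² + n·σ₀²) = (3220.5625·267.61 + 4430.2336·981.04)/20941.4969 = 5208091.101569/20941.4969 = 248.6972.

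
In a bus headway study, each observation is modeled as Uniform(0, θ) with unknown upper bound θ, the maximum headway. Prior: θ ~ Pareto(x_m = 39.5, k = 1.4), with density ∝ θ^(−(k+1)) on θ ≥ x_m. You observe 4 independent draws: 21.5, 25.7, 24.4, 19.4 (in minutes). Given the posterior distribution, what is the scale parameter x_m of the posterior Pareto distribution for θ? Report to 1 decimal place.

39.5

A Pareto(scale x_m, shape k) prior on the upper bound θ of Uniform(0, θ) is conjugate: posterior is Pareto(max(x_m, max xᵢ), k + n).
Sample maximum = 25.7; prior scale x_m = 39.5 → posterior scale = max = 39.5.
Posterior shape = 1.4 + 4 = 5.4.
Posterior scale x_m = 39.5.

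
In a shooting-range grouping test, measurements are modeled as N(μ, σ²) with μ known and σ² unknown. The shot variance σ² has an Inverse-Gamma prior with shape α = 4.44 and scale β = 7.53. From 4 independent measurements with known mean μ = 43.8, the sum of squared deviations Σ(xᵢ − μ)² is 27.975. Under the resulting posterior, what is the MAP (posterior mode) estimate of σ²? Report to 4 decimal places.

With known mean μ and an Inverse-Gamma(α, β) prior on σ², the Normal likelihood is conjugate: posterior is Inv-Gamma(α + n/2, β + Σ(xᵢ−μ)²/2).
Posterior: Inv-Gamma(4.44 + 4/2, 7.53 + 27.975/2) = Inv-Gamma(6.44, 21.5175).
Mode = β/(α+1) = 21.5175/7.44 = 2.8921.

2.8921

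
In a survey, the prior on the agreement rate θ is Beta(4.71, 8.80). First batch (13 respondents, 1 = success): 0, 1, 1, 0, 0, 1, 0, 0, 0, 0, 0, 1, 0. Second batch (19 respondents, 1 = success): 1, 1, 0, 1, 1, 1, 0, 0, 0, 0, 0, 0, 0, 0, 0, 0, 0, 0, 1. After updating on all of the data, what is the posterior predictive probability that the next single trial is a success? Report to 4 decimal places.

0.3232

The Beta prior is conjugate to a Binomial/Bernoulli likelihood; the update adds successes to α and failures to β.
After batch 1: Beta(4.71+4, 8.80+9) = Beta(8.71, 17.80).
After batch 2: Beta(8.71+6, 17.80+13) = Beta(14.71, 30.80).
For a single future Bernoulli trial, P(success | data) = α/(α+β) = 0.3232.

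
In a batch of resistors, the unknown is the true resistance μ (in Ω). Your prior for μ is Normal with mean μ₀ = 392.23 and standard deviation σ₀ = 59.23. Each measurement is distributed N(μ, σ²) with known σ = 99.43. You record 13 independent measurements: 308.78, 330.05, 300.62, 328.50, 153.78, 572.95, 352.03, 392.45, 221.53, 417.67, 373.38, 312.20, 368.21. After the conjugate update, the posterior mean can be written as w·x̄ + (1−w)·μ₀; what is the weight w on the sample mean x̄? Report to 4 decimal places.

For Normal data with known variance σ², a Normal(μ₀, σ₀²) prior on μ is conjugate. Posterior precision = 1/σ₀² + n/σ²; posterior mean is the precision-weighted average of μ₀ and x̄.
σ₀² = 59.23² = 3508.1929, σ² = 99.43² = 9886.3249. Prior precision 1/σ₀² = 1/3508.1929; data precision n/σ² = 13/9886.3249.
w = (n/σ²)/(1/σ₀² + n/σ²) = n·σ₀²/(σ² + n·σ₀²) = 13·3508.1929/(9886.3249 + 13·3508.1929) = 45606.5077/55492.8326 = 0.8218.

0.8218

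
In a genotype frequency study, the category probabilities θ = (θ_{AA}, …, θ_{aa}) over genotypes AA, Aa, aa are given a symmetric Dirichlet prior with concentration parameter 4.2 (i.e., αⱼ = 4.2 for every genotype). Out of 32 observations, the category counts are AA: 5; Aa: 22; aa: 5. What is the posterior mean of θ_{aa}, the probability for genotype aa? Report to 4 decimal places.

0.2063

The Dirichlet prior is conjugate to the Multinomial likelihood: each posterior αⱼ = prior αⱼ + observed count nⱼ.
Posterior concentration: (9.2, 26.2, 9.2), total = 44.6.
E[θ_{aa}|data] = α_{aa}/Σα = 9.2/44.6 = 0.2063.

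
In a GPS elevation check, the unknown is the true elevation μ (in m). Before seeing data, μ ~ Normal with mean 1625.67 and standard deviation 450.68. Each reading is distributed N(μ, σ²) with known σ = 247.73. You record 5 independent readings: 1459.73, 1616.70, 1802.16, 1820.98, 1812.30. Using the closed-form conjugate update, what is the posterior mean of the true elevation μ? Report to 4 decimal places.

For Normal data with known variance σ², a Normal(μ₀, σ₀²) prior on μ is conjugate. Posterior precision = 1/σ₀² + n/σ²; posterior mean is the precision-weighted average of μ₀ and x̄.
Σxᵢ = 1459.73 + 1616.70 + 1802.16 + 1820.98 + 1812.30 = 8511.87, so n·x̄ = 8511.87.
σ₀² = 450.68² = 203112.4624, σ² = 247.73² = 61370.1529; σ² + n·σ₀² = 61370.1529 + 5·203112.4624 = 1076932.4649.
Posterior mean = (μ₀/σ₀² + n·x̄/σ²)/(1/σ₀² + n/σ²) = (σ²·μ₀ + σ₀²·n·x̄)/(σ² + n·σ₀²) = (61370.1529·1625.67 + 203112.4624·8511.87)/1076932.4649 = 1828634491.793631/1076932.4649 = 1698.0029.

1698.0029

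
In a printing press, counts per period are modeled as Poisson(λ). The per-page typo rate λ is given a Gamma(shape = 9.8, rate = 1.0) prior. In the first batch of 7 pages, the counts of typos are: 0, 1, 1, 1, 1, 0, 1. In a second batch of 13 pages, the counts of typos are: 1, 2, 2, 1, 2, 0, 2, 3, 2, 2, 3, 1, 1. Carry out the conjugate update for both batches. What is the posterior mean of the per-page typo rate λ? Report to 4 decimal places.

1.7524

With a Gamma(shape α, rate β) prior, the Poisson likelihood is conjugate: the posterior is Gamma(α + ΣXᵢ, β + n).
Batch 1: sum of counts S = 5 over n = 7 pages.
After batch 1: Gamma(α+S, β+n) = Gamma(9.8+5, 1.0+7) = Gamma(14.8, 8.0).
Batch 2: sum of counts S = 22 over n = 13 pages.
After batch 2: Gamma(α+S, β+n) = Gamma(14.8+22, 8.0+13) = Gamma(36.8, 21.0).
Posterior mean = α/β = 36.8/21.0 = 1.7524.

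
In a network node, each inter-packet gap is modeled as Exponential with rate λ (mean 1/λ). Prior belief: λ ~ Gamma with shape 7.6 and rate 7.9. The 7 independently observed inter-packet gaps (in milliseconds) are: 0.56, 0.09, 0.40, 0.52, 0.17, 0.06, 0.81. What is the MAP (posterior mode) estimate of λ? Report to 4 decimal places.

1.2940

With a Gamma(shape α, rate β) prior on the exponential rate λ, the posterior after n observations with total T = Σxᵢ is Gamma(α+n, β+T).
Sum of observations T = 2.61 milliseconds; n = 7.
Posterior: Gamma(7.6+7, 7.9+2.61) = Gamma(14.6, 10.51).
Mode = (α−1)/β = 1.2940.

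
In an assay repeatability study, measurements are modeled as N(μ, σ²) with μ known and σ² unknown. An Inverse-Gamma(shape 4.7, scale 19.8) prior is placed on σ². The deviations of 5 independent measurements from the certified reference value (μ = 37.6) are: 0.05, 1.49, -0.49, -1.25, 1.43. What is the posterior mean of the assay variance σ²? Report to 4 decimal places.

3.6831

With known mean μ and an Inverse-Gamma(α, β) prior on σ², the Normal likelihood is conjugate: posterior is Inv-Gamma(α + n/2, β + Σ(xᵢ−μ)²/2).
Σ(xᵢ−μ)² = (0.05)² + (1.49)² + (-0.49)² + (-1.25)² + (1.43)² = 6.0701.
Posterior: Inv-Gamma(4.7 + 5/2, 19.8 + 6.0701/2) = Inv-Gamma(7.20, 22.83505).
E[σ²|data] = β/(α−1) = 22.83505/6.20 = 3.6831.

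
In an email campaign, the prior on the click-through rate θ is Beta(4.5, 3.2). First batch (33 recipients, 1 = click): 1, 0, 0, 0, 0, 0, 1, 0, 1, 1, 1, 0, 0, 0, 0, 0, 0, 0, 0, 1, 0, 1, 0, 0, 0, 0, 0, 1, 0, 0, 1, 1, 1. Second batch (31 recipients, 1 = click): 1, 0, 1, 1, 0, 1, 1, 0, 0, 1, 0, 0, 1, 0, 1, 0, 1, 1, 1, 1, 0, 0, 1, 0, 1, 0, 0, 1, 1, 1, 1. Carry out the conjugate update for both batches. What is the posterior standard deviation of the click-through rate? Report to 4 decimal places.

The Beta prior is conjugate to a Binomial/Bernoulli likelihood; the update adds successes to α and failures to β.
After batch 1: Beta(4.5+11, 3.2+22) = Beta(15.5, 25.2).
After batch 2: Beta(15.5+18, 25.2+13) = Beta(33.5, 38.2).
Var = αβ/((α+β)²(α+β+1)) = 33.5·38.2/(71.7²·72.7) = 0.00342401; SD = √0.00342401 = 0.0585.

0.0585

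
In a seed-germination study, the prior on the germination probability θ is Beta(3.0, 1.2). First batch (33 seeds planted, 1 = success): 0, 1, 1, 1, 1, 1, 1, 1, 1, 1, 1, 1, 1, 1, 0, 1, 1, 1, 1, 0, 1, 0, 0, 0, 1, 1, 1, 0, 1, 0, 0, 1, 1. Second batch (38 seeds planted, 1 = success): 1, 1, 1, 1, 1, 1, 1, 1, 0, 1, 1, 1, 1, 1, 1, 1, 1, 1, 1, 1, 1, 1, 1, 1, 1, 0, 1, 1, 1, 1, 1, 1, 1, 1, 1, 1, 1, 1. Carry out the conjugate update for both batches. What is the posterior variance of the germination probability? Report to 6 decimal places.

The Beta prior is conjugate to a Binomial/Bernoulli likelihood; the update adds successes to α and failures to β.
After batch 1: Beta(3.0+24, 1.2+9) = Beta(27.0, 10.2).
After batch 2: Beta(27.0+36, 10.2+2) = Beta(63.0, 12.2).
Var = αβ/((α+β)²(α+β+1)) = 63.0·12.2/(75.2²·76.2) = 0.001784.

0.001784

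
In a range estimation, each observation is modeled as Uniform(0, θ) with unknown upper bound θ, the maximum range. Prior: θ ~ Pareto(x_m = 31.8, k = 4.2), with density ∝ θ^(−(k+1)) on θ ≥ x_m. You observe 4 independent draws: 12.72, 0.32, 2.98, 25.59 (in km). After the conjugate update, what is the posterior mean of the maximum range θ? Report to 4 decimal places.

36.2167

A Pareto(scale x_m, shape k) prior on the upper bound θ of Uniform(0, θ) is conjugate: posterior is Pareto(max(x_m, max xᵢ), k + n).
Sample maximum = 25.59; prior scale x_m = 31.8 → posterior scale = max = 31.80.
Posterior shape = 4.2 + 4 = 8.2.
E[θ|data] = k·x_m/(k−1) = 8.2·31.80/7.2 = 36.2167.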